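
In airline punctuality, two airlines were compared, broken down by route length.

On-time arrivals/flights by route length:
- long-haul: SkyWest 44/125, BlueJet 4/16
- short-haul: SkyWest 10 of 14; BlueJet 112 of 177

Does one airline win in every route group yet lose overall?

Long-haul: SkyWest 44/125 = 35.2%, BlueJet 4/16 = 25.0% → SkyWest
Short-haul: SkyWest 10/14 = 71.4%, BlueJet 112/177 = 63.3% → SkyWest
Overall: SkyWest 54/139 = 38.8%, BlueJet 116/193 = 60.1% → BlueJet
SkyWest wins each route group but BlueJet wins overall — the comparison reverses. SkyWest's flights skew toward long-haul, which has a lower base rate.

Yes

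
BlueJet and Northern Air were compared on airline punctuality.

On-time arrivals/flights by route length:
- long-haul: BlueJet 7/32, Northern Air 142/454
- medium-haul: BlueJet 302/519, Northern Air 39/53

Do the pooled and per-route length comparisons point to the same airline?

No

Long-haul: BlueJet 7/32 = 21.9%, Northern Air 142/454 = 31.3% → Northern Air
Medium-haul: BlueJet 302/519 = 58.2%, Northern Air 39/53 = 73.6% → Northern Air
Overall: BlueJet 309/551 = 56.1%, Northern Air 181/507 = 35.7% → BlueJet
Northern Air wins each route group but BlueJet wins overall — the comparison reverses. Northern Air's flights skew toward long-haul, which has a lower base rate.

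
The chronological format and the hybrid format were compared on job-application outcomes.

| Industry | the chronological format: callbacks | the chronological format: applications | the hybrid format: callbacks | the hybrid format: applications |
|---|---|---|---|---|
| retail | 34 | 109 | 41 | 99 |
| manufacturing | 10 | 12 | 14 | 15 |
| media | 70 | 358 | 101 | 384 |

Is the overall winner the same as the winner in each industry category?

Retail: the chronological format 34/109 = 31.2%, the hybrid format 41/99 = 41.4% → the hybrid format
Manufacturing: the chronological format 10/12 = 83.3%, the hybrid format 14/15 = 93.3% → the hybrid format
Media: the chronological format 70/358 = 19.6%, the hybrid format 101/384 = 26.3% → the hybrid format
Overall: the chronological format 114/479 = 23.8%, the hybrid format 156/498 = 31.3% → the hybrid format
The hybrid format wins overall and in every industry group — no reversal.

Yes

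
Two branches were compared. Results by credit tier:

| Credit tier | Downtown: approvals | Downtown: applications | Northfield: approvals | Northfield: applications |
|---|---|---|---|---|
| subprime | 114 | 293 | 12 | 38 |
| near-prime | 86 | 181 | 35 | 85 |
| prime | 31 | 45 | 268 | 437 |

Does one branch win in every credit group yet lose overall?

Yes

Subprime: Downtown 114/293 = 38.9%, Northfield 12/38 = 31.6% → Downtown
Near-prime: Downtown 86/181 = 47.5%, Northfield 35/85 = 41.2% → Downtown
Prime: Downtown 31/45 = 68.9%, Northfield 268/437 = 61.3% → Downtown
Overall: Downtown 231/519 = 44.5%, Northfield 315/560 = 56.2% → Northfield
Downtown wins each credit group but Northfield wins overall — the comparison reverses. Downtown's applications skew toward subprime, which has a lower base rate.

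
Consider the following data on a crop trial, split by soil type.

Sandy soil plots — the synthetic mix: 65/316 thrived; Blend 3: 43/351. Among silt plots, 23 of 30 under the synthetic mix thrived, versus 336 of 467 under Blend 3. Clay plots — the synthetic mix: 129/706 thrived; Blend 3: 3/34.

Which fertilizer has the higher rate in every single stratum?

the synthetic mix

Sandy soil: the synthetic mix 65/316 = 20.6%, Blend 3 43/351 = 12.3% → the synthetic mix
Silt: the synthetic mix 23/30 = 76.7%, Blend 3 336/467 = 71.9% → the synthetic mix
Clay: the synthetic mix 129/706 = 18.3%, Blend 3 3/34 = 8.8% → the synthetic mix
The synthetic mix has the higher rate in all 3 groups.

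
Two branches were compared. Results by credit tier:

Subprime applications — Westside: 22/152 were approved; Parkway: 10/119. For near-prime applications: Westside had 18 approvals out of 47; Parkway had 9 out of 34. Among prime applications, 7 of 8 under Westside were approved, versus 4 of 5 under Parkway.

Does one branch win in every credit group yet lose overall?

No

Subprime: Westside 22/152 = 14.5%, Parkway 10/119 = 8.4% → Westside
Near-prime: Westside 18/47 = 38.3%, Parkway 9/34 = 26.5% → Westside
Prime: Westside 7/8 = 87.5%, Parkway 4/5 = 80.0% → Westside
Overall: Westside 47/207 = 22.7%, Parkway 23/158 = 14.6% → Westside
Westside wins overall and in every credit group — no reversal.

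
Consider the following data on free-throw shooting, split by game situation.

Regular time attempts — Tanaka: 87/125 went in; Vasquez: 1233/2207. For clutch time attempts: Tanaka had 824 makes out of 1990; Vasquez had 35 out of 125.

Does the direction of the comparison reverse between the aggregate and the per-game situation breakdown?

Yes

Regular time: Tanaka 87/125 = 69.6%, Vasquez 1233/2207 = 55.9% → Tanaka
Clutch time: Tanaka 824/1990 = 41.4%, Vasquez 35/125 = 28.0% → Tanaka
Overall: Tanaka 911/2115 = 43.1%, Vasquez 1268/2332 = 54.4% → Vasquez
Tanaka wins each game group but Vasquez wins overall — the comparison reverses. Tanaka's attempts skew toward clutch time, which has a lower base rate.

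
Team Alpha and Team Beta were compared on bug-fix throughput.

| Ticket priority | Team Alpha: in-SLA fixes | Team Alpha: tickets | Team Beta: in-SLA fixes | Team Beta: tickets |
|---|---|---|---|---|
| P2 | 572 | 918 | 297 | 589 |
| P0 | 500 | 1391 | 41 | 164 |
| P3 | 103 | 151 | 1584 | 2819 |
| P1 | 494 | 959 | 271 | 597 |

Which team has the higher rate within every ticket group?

P2: Team Alpha 572/918 = 62.3%, Team Beta 297/589 = 50.4% → Team Alpha
P0: Team Alpha 500/1391 = 35.9%, Team Beta 41/164 = 25.0% → Team Alpha
P3: Team Alpha 103/151 = 68.2%, Team Beta 1584/2819 = 56.2% → Team Alpha
P1: Team Alpha 494/959 = 51.5%, Team Beta 271/597 = 45.4% → Team Alpha
Team Alpha has the higher rate in all 4 groups.

Team Alpha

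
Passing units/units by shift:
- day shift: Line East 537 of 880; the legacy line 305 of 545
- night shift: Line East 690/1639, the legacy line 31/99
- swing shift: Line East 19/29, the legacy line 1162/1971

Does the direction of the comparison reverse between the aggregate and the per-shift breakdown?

Day shift: Line East 537/880 = 61.0%, the legacy line 305/545 = 56.0% → Line East
Night shift: Line East 690/1639 = 42.1%, the legacy line 31/99 = 31.3% → Line East
Swing shift: Line East 19/29 = 65.5%, the legacy line 1162/1971 = 59.0% → Line East
Overall: Line East 1246/2548 = 48.9%, the legacy line 1498/2615 = 57.3% → the legacy line
Line East wins each shift group but the legacy line wins overall — the comparison reverses. Line East's units skew toward night shift, which has a lower base rate.

Yes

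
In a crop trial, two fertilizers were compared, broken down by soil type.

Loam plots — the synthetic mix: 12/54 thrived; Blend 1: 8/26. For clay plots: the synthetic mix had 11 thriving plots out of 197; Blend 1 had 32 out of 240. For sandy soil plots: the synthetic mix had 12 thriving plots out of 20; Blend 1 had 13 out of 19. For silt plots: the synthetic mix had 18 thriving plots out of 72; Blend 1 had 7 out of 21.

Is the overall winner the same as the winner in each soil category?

Loam: the synthetic mix 12/54 = 22.2%, Blend 1 8/26 = 30.8% → Blend 1
Clay: the synthetic mix 11/197 = 5.6%, Blend 1 32/240 = 13.3% → Blend 1
Sandy soil: the synthetic mix 12/20 = 60.0%, Blend 1 13/19 = 68.4% → Blend 1
Silt: the synthetic mix 18/72 = 25.0%, Blend 1 7/21 = 33.3% → Blend 1
Overall: the synthetic mix 53/343 = 15.5%, Blend 1 60/306 = 19.6% → Blend 1
Blend 1 wins overall and in every soil group — no reversal.

Yes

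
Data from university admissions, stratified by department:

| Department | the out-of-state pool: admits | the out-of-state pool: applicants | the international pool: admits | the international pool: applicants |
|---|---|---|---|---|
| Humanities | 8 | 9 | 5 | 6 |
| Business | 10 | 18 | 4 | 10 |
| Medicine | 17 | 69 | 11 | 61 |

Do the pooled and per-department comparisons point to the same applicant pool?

Yes

Humanities: the out-of-state pool 8/9 = 88.9%, the international pool 5/6 = 83.3% → the out-of-state pool
Business: the out-of-state pool 10/18 = 55.6%, the international pool 4/10 = 40.0% → the out-of-state pool
Medicine: the out-of-state pool 17/69 = 24.6%, the international pool 11/61 = 18.0% → the out-of-state pool
Overall: the out-of-state pool 35/96 = 36.5%, the international pool 20/77 = 26.0% → the out-of-state pool
The out-of-state pool wins overall and in every department group — no reversal.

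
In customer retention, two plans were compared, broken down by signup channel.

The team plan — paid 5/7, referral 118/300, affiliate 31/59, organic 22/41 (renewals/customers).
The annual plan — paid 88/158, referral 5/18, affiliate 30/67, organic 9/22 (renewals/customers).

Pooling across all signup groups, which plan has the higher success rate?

the annual plan

Paid: the team plan 5/7 = 71.4%, the annual plan 88/158 = 55.7% → the team plan
Referral: the team plan 118/300 = 39.3%, the annual plan 5/18 = 27.8% → the team plan
Affiliate: the team plan 31/59 = 52.5%, the annual plan 30/67 = 44.8% → the team plan
Organic: the team plan 22/41 = 53.7%, the annual plan 9/22 = 40.9% → the team plan
Overall: the team plan 176/407 = 43.2%, the annual plan 132/265 = 49.8% → the annual plan
(The team plan wins every signup group but the annual plan wins overall — the team plan's customers skew toward the low-rate referral group.)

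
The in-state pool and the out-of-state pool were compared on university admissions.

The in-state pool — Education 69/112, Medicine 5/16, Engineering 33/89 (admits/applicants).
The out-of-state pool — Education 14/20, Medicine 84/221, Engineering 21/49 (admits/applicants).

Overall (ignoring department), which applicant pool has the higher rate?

Education: the in-state pool 69/112 = 61.6%, the out-of-state pool 14/20 = 70.0% → the out-of-state pool
Medicine: the in-state pool 5/16 = 31.2%, the out-of-state pool 84/221 = 38.0% → the out-of-state pool
Engineering: the in-state pool 33/89 = 37.1%, the out-of-state pool 21/49 = 42.9% → the out-of-state pool
Overall: the in-state pool 107/217 = 49.3%, the out-of-state pool 119/290 = 41.0% → the in-state pool
(The out-of-state pool wins every department group but the in-state pool wins overall — the out-of-state pool's applicants skew toward the low-rate Medicine group.)

the in-state pool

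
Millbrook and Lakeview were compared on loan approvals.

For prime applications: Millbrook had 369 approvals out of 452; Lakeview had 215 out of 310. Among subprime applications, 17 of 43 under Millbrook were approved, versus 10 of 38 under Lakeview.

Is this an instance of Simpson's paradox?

No

Prime: Millbrook 369/452 = 81.6%, Lakeview 215/310 = 69.4% → Millbrook
Subprime: Millbrook 17/43 = 39.5%, Lakeview 10/38 = 26.3% → Millbrook
Overall: Millbrook 386/495 = 78.0%, Lakeview 225/348 = 64.7% → Millbrook
Millbrook wins overall and in every credit group — no reversal.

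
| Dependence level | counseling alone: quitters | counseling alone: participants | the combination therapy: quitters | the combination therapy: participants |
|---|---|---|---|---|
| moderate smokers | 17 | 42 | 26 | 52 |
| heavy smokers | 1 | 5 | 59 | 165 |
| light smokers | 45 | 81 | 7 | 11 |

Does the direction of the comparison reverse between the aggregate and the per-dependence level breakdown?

Yes

Moderate smokers: counseling alone 17/42 = 40.5%, the combination therapy 26/52 = 50.0% → the combination therapy
Heavy smokers: counseling alone 1/5 = 20.0%, the combination therapy 59/165 = 35.8% → the combination therapy
Light smokers: counseling alone 45/81 = 55.6%, the combination therapy 7/11 = 63.6% → the combination therapy
Overall: counseling alone 63/128 = 49.2%, the combination therapy 92/228 = 40.4% → counseling alone
The combination therapy wins each dependence group but counseling alone wins overall — the comparison reverses. The combination therapy's participants skew toward heavy smokers, which has a lower base rate.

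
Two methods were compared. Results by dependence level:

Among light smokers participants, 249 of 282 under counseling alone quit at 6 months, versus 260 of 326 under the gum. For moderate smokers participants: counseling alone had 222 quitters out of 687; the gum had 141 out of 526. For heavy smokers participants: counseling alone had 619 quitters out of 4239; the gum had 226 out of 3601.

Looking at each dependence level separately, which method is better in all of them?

Light smokers: counseling alone 249/282 = 88.3%, the gum 260/326 = 79.8% → counseling alone
Moderate smokers: counseling alone 222/687 = 32.3%, the gum 141/526 = 26.8% → counseling alone
Heavy smokers: counseling alone 619/4239 = 14.6%, the gum 226/3601 = 6.3% → counseling alone
Counseling alone has the higher rate in all 3 groups.

counseling alone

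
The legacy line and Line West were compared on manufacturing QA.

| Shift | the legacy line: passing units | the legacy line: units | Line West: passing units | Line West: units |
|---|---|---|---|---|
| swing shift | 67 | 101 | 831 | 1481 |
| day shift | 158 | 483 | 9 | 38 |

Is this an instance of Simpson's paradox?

Yes

Swing shift: the legacy line 67/101 = 66.3%, Line West 831/1481 = 56.1% → the legacy line
Day shift: the legacy line 158/483 = 32.7%, Line West 9/38 = 23.7% → the legacy line
Overall: the legacy line 225/584 = 38.5%, Line West 840/1519 = 55.3% → Line West
The legacy line wins each shift group but Line West wins overall — the comparison reverses. The legacy line's units skew toward day shift, which has a lower base rate.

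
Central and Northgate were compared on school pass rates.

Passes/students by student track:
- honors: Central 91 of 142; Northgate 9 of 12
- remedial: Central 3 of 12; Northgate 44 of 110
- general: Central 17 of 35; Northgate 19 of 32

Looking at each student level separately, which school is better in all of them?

Honors: Central 91/142 = 64.1%, Northgate 9/12 = 75.0% → Northgate
Remedial: Central 3/12 = 25.0%, Northgate 44/110 = 40.0% → Northgate
General: Central 17/35 = 48.6%, Northgate 19/32 = 59.4% → Northgate
Northgate has the higher rate in all 3 groups.

Northgate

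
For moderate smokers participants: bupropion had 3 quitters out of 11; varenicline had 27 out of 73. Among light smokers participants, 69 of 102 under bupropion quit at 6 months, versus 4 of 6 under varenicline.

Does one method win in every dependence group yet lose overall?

No

Moderate smokers: bupropion 3/11 = 27.3%, varenicline 27/73 = 37.0% → varenicline
Light smokers: bupropion 69/102 = 67.6%, varenicline 4/6 = 66.7% → bupropion
Overall: bupropion 72/113 = 63.7%, varenicline 31/79 = 39.2% → bupropion
Neither sweeps: bupropion wins 1 of 2 groups, varenicline wins 1. Bupropion wins overall but not every group — no Simpson reversal.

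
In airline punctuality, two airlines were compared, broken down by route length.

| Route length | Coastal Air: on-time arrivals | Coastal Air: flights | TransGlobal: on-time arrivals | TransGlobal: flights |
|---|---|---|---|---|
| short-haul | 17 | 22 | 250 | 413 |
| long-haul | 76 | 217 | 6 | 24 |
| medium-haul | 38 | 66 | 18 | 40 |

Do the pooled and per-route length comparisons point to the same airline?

Short-haul: Coastal Air 17/22 = 77.3%, TransGlobal 250/413 = 60.5% → Coastal Air
Long-haul: Coastal Air 76/217 = 35.0%, TransGlobal 6/24 = 25.0% → Coastal Air
Medium-haul: Coastal Air 38/66 = 57.6%, TransGlobal 18/40 = 45.0% → Coastal Air
Overall: Coastal Air 131/305 = 43.0%, TransGlobal 274/477 = 57.4% → TransGlobal
Coastal Air wins each route group but TransGlobal wins overall — the comparison reverses. Coastal Air's flights skew toward long-haul, which has a lower base rate.

No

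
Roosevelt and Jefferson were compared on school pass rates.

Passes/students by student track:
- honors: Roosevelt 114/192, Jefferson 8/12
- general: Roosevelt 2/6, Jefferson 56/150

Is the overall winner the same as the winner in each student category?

Honors: Roosevelt 114/192 = 59.4%, Jefferson 8/12 = 66.7% → Jefferson
General: Roosevelt 2/6 = 33.3%, Jefferson 56/150 = 37.3% → Jefferson
Overall: Roosevelt 116/198 = 58.6%, Jefferson 64/162 = 39.5% → Roosevelt
Jefferson wins each student group but Roosevelt wins overall — the comparison reverses. Jefferson's students skew toward general, which has a lower base rate.

No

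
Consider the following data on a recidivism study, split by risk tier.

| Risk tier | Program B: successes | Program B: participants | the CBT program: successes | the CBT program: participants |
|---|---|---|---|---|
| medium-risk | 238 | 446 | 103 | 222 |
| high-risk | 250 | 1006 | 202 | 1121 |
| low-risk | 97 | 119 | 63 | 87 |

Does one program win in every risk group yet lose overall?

No

Medium-risk: Program B 238/446 = 53.4%, the CBT program 103/222 = 46.4% → Program B
High-risk: Program B 250/1006 = 24.9%, the CBT program 202/1121 = 18.0% → Program B
Low-risk: Program B 97/119 = 81.5%, the CBT program 63/87 = 72.4% → Program B
Overall: Program B 585/1571 = 37.2%, the CBT program 368/1430 = 25.7% → Program B
Program B wins overall and in every risk group — no reversal.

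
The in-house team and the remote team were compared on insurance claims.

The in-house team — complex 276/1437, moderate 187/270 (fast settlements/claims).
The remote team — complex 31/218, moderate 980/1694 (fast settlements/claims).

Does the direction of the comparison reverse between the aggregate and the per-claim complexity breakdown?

Complex: the in-house team 276/1437 = 19.2%, the remote team 31/218 = 14.2% → the in-house team
Moderate: the in-house team 187/270 = 69.3%, the remote team 980/1694 = 57.9% → the in-house team
Overall: the in-house team 463/1707 = 27.1%, the remote team 1011/1912 = 52.9% → the remote team
The in-house team wins each claim group but the remote team wins overall — the comparison reverses. The in-house team's claims skew toward complex, which has a lower base rate.

Yes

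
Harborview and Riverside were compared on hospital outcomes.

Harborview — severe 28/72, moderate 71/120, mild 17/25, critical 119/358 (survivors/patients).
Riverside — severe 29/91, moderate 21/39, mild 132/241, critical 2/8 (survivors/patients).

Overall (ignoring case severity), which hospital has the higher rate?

Severe: Harborview 28/72 = 38.9%, Riverside 29/91 = 31.9% → Harborview
Moderate: Harborview 71/120 = 59.2%, Riverside 21/39 = 53.8% → Harborview
Mild: Harborview 17/25 = 68.0%, Riverside 132/241 = 54.8% → Harborview
Critical: Harborview 119/358 = 33.2%, Riverside 2/8 = 25.0% → Harborview
Overall: Harborview 235/575 = 40.9%, Riverside 184/379 = 48.5% → Riverside
(Harborview wins every case group but Riverside wins overall — Harborview's patients skew toward the low-rate critical group.)

Riverside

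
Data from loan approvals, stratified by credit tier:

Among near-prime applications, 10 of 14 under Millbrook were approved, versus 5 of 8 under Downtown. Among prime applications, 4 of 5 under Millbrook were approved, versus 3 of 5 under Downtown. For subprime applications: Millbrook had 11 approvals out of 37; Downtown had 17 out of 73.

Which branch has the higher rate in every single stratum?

Near-prime: Millbrook 10/14 = 71.4%, Downtown 5/8 = 62.5% → Millbrook
Prime: Millbrook 4/5 = 80.0%, Downtown 3/5 = 60.0% → Millbrook
Subprime: Millbrook 11/37 = 29.7%, Downtown 17/73 = 23.3% → Millbrook
Millbrook has the higher rate in all 3 groups.

Millbrook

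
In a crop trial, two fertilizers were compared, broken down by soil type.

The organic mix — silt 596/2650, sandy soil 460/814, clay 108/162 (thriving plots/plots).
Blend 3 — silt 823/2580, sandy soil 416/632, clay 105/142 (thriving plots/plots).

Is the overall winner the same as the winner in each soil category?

Yes

Silt: the organic mix 596/2650 = 22.5%, Blend 3 823/2580 = 31.9% → Blend 3
Sandy soil: the organic mix 460/814 = 56.5%, Blend 3 416/632 = 65.8% → Blend 3
Clay: the organic mix 108/162 = 66.7%, Blend 3 105/142 = 73.9% → Blend 3
Overall: the organic mix 1164/3626 = 32.1%, Blend 3 1344/3354 = 40.1% → Blend 3
Blend 3 wins overall and in every soil group — no reversal.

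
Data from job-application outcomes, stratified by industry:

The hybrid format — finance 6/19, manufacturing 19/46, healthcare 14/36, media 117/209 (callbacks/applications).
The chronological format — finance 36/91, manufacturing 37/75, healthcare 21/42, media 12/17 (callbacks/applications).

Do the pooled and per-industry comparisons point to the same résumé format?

No

Finance: the hybrid format 6/19 = 31.6%, the chronological format 36/91 = 39.6% → the chronological format
Manufacturing: the hybrid format 19/46 = 41.3%, the chronological format 37/75 = 49.3% → the chronological format
Healthcare: the hybrid format 14/36 = 38.9%, the chronological format 21/42 = 50.0% → the chronological format
Media: the hybrid format 117/209 = 56.0%, the chronological format 12/17 = 70.6% → the chronological format
Overall: the hybrid format 156/310 = 50.3%, the chronological format 106/225 = 47.1% → the hybrid format
The chronological format wins each industry group but the hybrid format wins overall — the comparison reverses. The chronological format's applications skew toward finance, which has a lower base rate.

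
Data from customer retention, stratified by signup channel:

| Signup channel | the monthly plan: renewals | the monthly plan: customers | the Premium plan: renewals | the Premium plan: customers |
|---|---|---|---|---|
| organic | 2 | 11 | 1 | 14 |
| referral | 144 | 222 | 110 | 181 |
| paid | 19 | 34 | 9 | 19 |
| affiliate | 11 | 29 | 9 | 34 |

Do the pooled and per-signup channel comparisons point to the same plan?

Organic: the monthly plan 2/11 = 18.2%, the Premium plan 1/14 = 7.1% → the monthly plan
Referral: the monthly plan 144/222 = 64.9%, the Premium plan 110/181 = 60.8% → the monthly plan
Paid: the monthly plan 19/34 = 55.9%, the Premium plan 9/19 = 47.4% → the monthly plan
Affiliate: the monthly plan 11/29 = 37.9%, the Premium plan 9/34 = 26.5% → the monthly plan
Overall: the monthly plan 176/296 = 59.5%, the Premium plan 129/248 = 52.0% → the monthly plan
The monthly plan wins overall and in every signup group — no reversal.

Yes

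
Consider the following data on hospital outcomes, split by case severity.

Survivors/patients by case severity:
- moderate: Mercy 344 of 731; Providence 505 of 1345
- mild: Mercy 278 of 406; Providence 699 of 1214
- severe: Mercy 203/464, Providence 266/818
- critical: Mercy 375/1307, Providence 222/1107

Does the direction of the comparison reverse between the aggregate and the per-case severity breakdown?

Moderate: Mercy 344/731 = 47.1%, Providence 505/1345 = 37.5% → Mercy
Mild: Mercy 278/406 = 68.5%, Providence 699/1214 = 57.6% → Mercy
Severe: Mercy 203/464 = 43.8%, Providence 266/818 = 32.5% → Mercy
Critical: Mercy 375/1307 = 28.7%, Providence 222/1107 = 20.1% → Mercy
Overall: Mercy 1200/2908 = 41.3%, Providence 1692/4484 = 37.7% → Mercy
Mercy wins overall and in every case group — no reversal.

No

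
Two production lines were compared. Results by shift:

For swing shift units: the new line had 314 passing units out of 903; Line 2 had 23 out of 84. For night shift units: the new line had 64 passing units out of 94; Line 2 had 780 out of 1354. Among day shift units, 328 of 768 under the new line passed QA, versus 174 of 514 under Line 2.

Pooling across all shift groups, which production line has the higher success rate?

Swing shift: the new line 314/903 = 34.8%, Line 2 23/84 = 27.4% → the new line
Night shift: the new line 64/94 = 68.1%, Line 2 780/1354 = 57.6% → the new line
Day shift: the new line 328/768 = 42.7%, Line 2 174/514 = 33.9% → the new line
Overall: the new line 706/1765 = 40.0%, Line 2 977/1952 = 50.1% → Line 2
(The new line wins every shift group but Line 2 wins overall — the new line's units skew toward the low-rate swing shift group.)

Line 2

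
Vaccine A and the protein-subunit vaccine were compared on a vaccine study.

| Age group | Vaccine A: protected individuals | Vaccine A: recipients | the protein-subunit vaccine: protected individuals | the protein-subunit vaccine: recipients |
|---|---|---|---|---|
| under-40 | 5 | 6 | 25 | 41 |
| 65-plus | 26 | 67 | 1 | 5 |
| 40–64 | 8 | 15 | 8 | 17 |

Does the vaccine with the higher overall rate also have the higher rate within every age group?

Under-40: Vaccine A 5/6 = 83.3%, the protein-subunit vaccine 25/41 = 61.0% → Vaccine A
65-plus: Vaccine A 26/67 = 38.8%, the protein-subunit vaccine 1/5 = 20.0% → Vaccine A
40–64: Vaccine A 8/15 = 53.3%, the protein-subunit vaccine 8/17 = 47.1% → Vaccine A
Overall: Vaccine A 39/88 = 44.3%, the protein-subunit vaccine 34/63 = 54.0% → the protein-subunit vaccine
Vaccine A wins each age group but the protein-subunit vaccine wins overall — the comparison reverses. Vaccine A's recipients skew toward 65-plus, which has a lower base rate.

No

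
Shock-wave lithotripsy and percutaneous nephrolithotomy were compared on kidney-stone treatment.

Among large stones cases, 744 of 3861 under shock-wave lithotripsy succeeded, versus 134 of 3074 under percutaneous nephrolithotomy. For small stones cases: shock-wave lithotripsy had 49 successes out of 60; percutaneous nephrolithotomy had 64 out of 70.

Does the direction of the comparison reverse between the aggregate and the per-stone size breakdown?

No

Large stones: shock-wave lithotripsy 744/3861 = 19.3%, percutaneous nephrolithotomy 134/3074 = 4.4% → shock-wave lithotripsy
Small stones: shock-wave lithotripsy 49/60 = 81.7%, percutaneous nephrolithotomy 64/70 = 91.4% → percutaneous nephrolithotomy
Overall: shock-wave lithotripsy 793/3921 = 20.2%, percutaneous nephrolithotomy 198/3144 = 6.3% → shock-wave lithotripsy
Neither sweeps: shock-wave lithotripsy wins 1 of 2 groups, percutaneous nephrolithotomy wins 1. Shock-wave lithotripsy wins overall but not every group — no Simpson reversal.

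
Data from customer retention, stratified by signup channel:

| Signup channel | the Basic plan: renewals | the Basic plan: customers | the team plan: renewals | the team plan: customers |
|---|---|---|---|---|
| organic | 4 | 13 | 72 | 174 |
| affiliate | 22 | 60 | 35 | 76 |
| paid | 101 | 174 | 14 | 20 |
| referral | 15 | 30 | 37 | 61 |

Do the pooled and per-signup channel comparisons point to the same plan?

Organic: the Basic plan 4/13 = 30.8%, the team plan 72/174 = 41.4% → the team plan
Affiliate: the Basic plan 22/60 = 36.7%, the team plan 35/76 = 46.1% → the team plan
Paid: the Basic plan 101/174 = 58.0%, the team plan 14/20 = 70.0% → the team plan
Referral: the Basic plan 15/30 = 50.0%, the team plan 37/61 = 60.7% → the team plan
Overall: the Basic plan 142/277 = 51.3%, the team plan 158/331 = 47.7% → the Basic plan
The team plan wins each signup group but the Basic plan wins overall — the comparison reverses. The team plan's customers skew toward organic, which has a lower base rate.

No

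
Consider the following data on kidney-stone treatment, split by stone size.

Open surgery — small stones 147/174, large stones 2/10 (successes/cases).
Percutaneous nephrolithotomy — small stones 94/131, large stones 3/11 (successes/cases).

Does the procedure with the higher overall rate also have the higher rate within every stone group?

No

Small stones: open surgery 147/174 = 84.5%, percutaneous nephrolithotomy 94/131 = 71.8% → open surgery
Large stones: open surgery 2/10 = 20.0%, percutaneous nephrolithotomy 3/11 = 27.3% → percutaneous nephrolithotomy
Overall: open surgery 149/184 = 81.0%, percutaneous nephrolithotomy 97/142 = 68.3% → open surgery
Neither sweeps: open surgery wins 1 of 2 groups, percutaneous nephrolithotomy wins 1. Open surgery wins overall but not every group — no Simpson reversal.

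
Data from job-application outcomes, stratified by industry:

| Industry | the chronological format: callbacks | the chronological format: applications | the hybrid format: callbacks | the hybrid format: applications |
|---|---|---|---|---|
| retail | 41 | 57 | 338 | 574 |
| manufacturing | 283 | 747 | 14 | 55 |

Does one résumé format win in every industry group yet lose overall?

Yes

Retail: the chronological format 41/57 = 71.9%, the hybrid format 338/574 = 58.9% → the chronological format
Manufacturing: the chronological format 283/747 = 37.9%, the hybrid format 14/55 = 25.5% → the chronological format
Overall: the chronological format 324/804 = 40.3%, the hybrid format 352/629 = 56.0% → the hybrid format
The chronological format wins each industry group but the hybrid format wins overall — the comparison reverses. The chronological format's applications skew toward manufacturing, which has a lower base rate.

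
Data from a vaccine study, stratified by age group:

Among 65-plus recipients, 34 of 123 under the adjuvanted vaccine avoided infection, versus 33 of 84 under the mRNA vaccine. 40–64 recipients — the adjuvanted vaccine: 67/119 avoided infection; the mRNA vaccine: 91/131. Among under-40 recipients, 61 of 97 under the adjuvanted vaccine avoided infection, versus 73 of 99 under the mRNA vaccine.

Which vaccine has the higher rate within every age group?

the mRNA vaccine

65-plus: the adjuvanted vaccine 34/123 = 27.6%, the mRNA vaccine 33/84 = 39.3% → the mRNA vaccine
40–64: the adjuvanted vaccine 67/119 = 56.3%, the mRNA vaccine 91/131 = 69.5% → the mRNA vaccine
Under-40: the adjuvanted vaccine 61/97 = 62.9%, the mRNA vaccine 73/99 = 73.7% → the mRNA vaccine
The mRNA vaccine has the higher rate in all 3 groups.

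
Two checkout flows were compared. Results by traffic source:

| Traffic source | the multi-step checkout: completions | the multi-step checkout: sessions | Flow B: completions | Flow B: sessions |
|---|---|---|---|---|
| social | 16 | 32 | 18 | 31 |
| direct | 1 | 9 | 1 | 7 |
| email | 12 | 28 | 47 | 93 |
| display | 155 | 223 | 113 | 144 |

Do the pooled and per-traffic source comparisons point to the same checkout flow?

Yes

Social: the multi-step checkout 16/32 = 50.0%, Flow B 18/31 = 58.1% → Flow B
Direct: the multi-step checkout 1/9 = 11.1%, Flow B 1/7 = 14.3% → Flow B
Email: the multi-step checkout 12/28 = 42.9%, Flow B 47/93 = 50.5% → Flow B
Display: the multi-step checkout 155/223 = 69.5%, Flow B 113/144 = 78.5% → Flow B
Overall: the multi-step checkout 184/292 = 63.0%, Flow B 179/275 = 65.1% → Flow B
Flow B wins overall and in every traffic group — no reversal.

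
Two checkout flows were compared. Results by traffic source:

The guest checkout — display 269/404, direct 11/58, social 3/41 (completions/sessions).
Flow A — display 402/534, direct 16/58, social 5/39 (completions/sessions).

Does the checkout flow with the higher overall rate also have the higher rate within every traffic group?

Display: the guest checkout 269/404 = 66.6%, Flow A 402/534 = 75.3% → Flow A
Direct: the guest checkout 11/58 = 19.0%, Flow A 16/58 = 27.6% → Flow A
Social: the guest checkout 3/41 = 7.3%, Flow A 5/39 = 12.8% → Flow A
Overall: the guest checkout 283/503 = 56.3%, Flow A 423/631 = 67.0% → Flow A
Flow A wins overall and in every traffic group — no reversal.

Yes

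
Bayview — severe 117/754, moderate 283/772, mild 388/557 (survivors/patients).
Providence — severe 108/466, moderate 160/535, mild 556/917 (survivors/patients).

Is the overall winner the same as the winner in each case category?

No

Severe: Bayview 117/754 = 15.5%, Providence 108/466 = 23.2% → Providence
Moderate: Bayview 283/772 = 36.7%, Providence 160/535 = 29.9% → Bayview
Mild: Bayview 388/557 = 69.7%, Providence 556/917 = 60.6% → Bayview
Overall: Bayview 788/2083 = 37.8%, Providence 824/1918 = 43.0% → Providence
Neither sweeps: Bayview wins 2 of 3 groups, Providence wins 1. Providence wins overall but not every group — no Simpson reversal.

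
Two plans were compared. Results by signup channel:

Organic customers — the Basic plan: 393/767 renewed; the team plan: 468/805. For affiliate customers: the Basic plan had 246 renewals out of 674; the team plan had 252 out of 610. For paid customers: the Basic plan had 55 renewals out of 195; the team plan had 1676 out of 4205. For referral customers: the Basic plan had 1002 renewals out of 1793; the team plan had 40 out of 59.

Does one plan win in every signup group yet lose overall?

Organic: the Basic plan 393/767 = 51.2%, the team plan 468/805 = 58.1% → the team plan
Affiliate: the Basic plan 246/674 = 36.5%, the team plan 252/610 = 41.3% → the team plan
Paid: the Basic plan 55/195 = 28.2%, the team plan 1676/4205 = 39.9% → the team plan
Referral: the Basic plan 1002/1793 = 55.9%, the team plan 40/59 = 67.8% → the team plan
Overall: the Basic plan 1696/3429 = 49.5%, the team plan 2436/5679 = 42.9% → the Basic plan
The team plan wins each signup group but the Basic plan wins overall — the comparison reverses. The team plan's customers skew toward paid, which has a lower base rate.

Yes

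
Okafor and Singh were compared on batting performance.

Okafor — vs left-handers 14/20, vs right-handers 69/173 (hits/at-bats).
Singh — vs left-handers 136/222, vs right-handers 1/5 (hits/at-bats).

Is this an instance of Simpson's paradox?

Yes

Vs left-handers: Okafor 14/20 = 70.0%, Singh 136/222 = 61.3% → Okafor
Vs right-handers: Okafor 69/173 = 39.9%, Singh 1/5 = 20.0% → Okafor
Overall: Okafor 83/193 = 43.0%, Singh 137/227 = 60.4% → Singh
Okafor wins each pitcher group but Singh wins overall — the comparison reverses. Okafor's at-bats skew toward vs right-handers, which has a lower base rate.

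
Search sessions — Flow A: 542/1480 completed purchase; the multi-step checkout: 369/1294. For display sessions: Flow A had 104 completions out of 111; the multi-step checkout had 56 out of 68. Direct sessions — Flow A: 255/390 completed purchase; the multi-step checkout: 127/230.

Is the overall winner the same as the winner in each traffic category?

Search: Flow A 542/1480 = 36.6%, the multi-step checkout 369/1294 = 28.5% → Flow A
Display: Flow A 104/111 = 93.7%, the multi-step checkout 56/68 = 82.4% → Flow A
Direct: Flow A 255/390 = 65.4%, the multi-step checkout 127/230 = 55.2% → Flow A
Overall: Flow A 901/1981 = 45.5%, the multi-step checkout 552/1592 = 34.7% → Flow A
Flow A wins overall and in every traffic group — no reversal.

Yes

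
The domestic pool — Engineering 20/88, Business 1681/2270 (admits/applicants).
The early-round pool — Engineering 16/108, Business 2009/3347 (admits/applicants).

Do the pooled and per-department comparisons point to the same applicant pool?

Engineering: the domestic pool 20/88 = 22.7%, the early-round pool 16/108 = 14.8% → the domestic pool
Business: the domestic pool 1681/2270 = 74.1%, the early-round pool 2009/3347 = 60.0% → the domestic pool
Overall: the domestic pool 1701/2358 = 72.1%, the early-round pool 2025/3455 = 58.6% → the domestic pool
The domestic pool wins overall and in every department group — no reversal.

Yes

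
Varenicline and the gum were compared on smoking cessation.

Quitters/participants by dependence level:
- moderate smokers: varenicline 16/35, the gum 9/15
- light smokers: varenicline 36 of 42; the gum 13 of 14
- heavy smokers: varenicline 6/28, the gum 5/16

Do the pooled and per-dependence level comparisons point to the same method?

Moderate smokers: varenicline 16/35 = 45.7%, the gum 9/15 = 60.0% → the gum
Light smokers: varenicline 36/42 = 85.7%, the gum 13/14 = 92.9% → the gum
Heavy smokers: varenicline 6/28 = 21.4%, the gum 5/16 = 31.2% → the gum
Overall: varenicline 58/105 = 55.2%, the gum 27/45 = 60.0% → the gum
The gum wins overall and in every dependence group — no reversal.

Yes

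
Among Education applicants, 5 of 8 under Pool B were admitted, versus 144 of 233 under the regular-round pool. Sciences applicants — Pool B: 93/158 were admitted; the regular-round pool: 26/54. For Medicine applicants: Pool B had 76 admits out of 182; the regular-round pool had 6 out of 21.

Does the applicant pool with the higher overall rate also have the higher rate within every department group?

Education: Pool B 5/8 = 62.5%, the regular-round pool 144/233 = 61.8% → Pool B
Sciences: Pool B 93/158 = 58.9%, the regular-round pool 26/54 = 48.1% → Pool B
Medicine: Pool B 76/182 = 41.8%, the regular-round pool 6/21 = 28.6% → Pool B
Overall: Pool B 174/348 = 50.0%, the regular-round pool 176/308 = 57.1% → the regular-round pool
Pool B wins each department group but the regular-round pool wins overall — the comparison reverses. Pool B's applicants skew toward Medicine, which has a lower base rate.

No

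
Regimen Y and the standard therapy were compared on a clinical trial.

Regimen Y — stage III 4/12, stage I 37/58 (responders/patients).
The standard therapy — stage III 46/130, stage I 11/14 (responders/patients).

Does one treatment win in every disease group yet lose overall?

Yes

Stage III: Regimen Y 4/12 = 33.3%, the standard therapy 46/130 = 35.4% → the standard therapy
Stage I: Regimen Y 37/58 = 63.8%, the standard therapy 11/14 = 78.6% → the standard therapy
Overall: Regimen Y 41/70 = 58.6%, the standard therapy 57/144 = 39.6% → Regimen Y
The standard therapy wins each disease group but Regimen Y wins overall — the comparison reverses. The standard therapy's patients skew toward stage III, which has a lower base rate.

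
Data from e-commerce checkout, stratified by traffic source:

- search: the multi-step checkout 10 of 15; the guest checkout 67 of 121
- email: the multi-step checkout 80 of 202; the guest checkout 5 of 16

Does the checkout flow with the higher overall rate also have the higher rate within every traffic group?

No

Search: the multi-step checkout 10/15 = 66.7%, the guest checkout 67/121 = 55.4% → the multi-step checkout
Email: the multi-step checkout 80/202 = 39.6%, the guest checkout 5/16 = 31.2% → the multi-step checkout
Overall: the multi-step checkout 90/217 = 41.5%, the guest checkout 72/137 = 52.6% → the guest checkout
The multi-step checkout wins each traffic group but the guest checkout wins overall — the comparison reverses. The multi-step checkout's sessions skew toward email, which has a lower base rate.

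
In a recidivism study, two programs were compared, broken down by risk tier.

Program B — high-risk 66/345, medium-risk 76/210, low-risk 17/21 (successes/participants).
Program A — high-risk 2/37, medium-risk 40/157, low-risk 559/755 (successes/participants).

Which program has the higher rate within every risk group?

High-risk: Program B 66/345 = 19.1%, Program A 2/37 = 5.4% → Program B
Medium-risk: Program B 76/210 = 36.2%, Program A 40/157 = 25.5% → Program B
Low-risk: Program B 17/21 = 81.0%, Program A 559/755 = 74.0% → Program B
Program B has the higher rate in all 3 groups.

Program B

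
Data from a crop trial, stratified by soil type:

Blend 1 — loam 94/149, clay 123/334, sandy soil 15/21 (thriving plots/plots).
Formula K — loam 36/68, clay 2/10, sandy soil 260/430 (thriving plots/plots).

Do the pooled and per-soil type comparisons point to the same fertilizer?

Loam: Blend 1 94/149 = 63.1%, Formula K 36/68 = 52.9% → Blend 1
Clay: Blend 1 123/334 = 36.8%, Formula K 2/10 = 20.0% → Blend 1
Sandy soil: Blend 1 15/21 = 71.4%, Formula K 260/430 = 60.5% → Blend 1
Overall: Blend 1 232/504 = 46.0%, Formula K 298/508 = 58.7% → Formula K
Blend 1 wins each soil group but Formula K wins overall — the comparison reverses. Blend 1's plots skew toward clay, which has a lower base rate.

No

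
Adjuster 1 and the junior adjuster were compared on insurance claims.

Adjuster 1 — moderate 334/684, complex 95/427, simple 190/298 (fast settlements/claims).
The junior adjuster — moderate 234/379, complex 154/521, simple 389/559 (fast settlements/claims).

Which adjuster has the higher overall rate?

Moderate: Adjuster 1 334/684 = 48.8%, the junior adjuster 234/379 = 61.7% → the junior adjuster
Complex: Adjuster 1 95/427 = 22.2%, the junior adjuster 154/521 = 29.6% → the junior adjuster
Simple: Adjuster 1 190/298 = 63.8%, the junior adjuster 389/559 = 69.6% → the junior adjuster
Overall: Adjuster 1 619/1409 = 43.9%, the junior adjuster 777/1459 = 53.3% → the junior adjuster

the junior adjuster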